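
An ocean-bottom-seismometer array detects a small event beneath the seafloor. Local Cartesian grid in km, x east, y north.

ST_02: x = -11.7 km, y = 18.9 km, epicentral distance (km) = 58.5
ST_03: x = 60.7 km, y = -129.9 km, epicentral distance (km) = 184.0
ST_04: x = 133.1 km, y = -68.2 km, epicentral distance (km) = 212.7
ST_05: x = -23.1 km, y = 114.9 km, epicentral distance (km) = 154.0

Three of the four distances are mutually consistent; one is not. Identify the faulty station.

ST_05

Solve using three stations at a time. Using ST_02, ST_03, ST_04 (subtract circle equations pairwise → linear system) gives (x, y) ≈ (-67.7, 1.9).
Distances from that point to each station vs reported:
  ST_02: calculated 58.6 vs reported 58.5 → residual 0.1 km
  ST_03: calculated 184.0 vs reported 184.0 → residual 0.0 km
  ST_04: calculated 212.7 vs reported 212.7 → residual 0.0 km
  ST_05: calculated 121.5 vs reported 154.0 → residual 32.5 km
ST_02, ST_03, ST_04 are mutually consistent (residuals ≈ 0); ST_05 is off by 32.5 km.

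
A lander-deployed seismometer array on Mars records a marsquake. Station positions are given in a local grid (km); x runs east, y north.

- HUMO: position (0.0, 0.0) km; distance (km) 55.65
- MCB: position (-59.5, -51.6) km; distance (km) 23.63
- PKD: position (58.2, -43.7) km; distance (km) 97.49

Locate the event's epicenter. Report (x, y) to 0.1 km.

Circle about each station: x² + y² = 55.65²; (x + 59.5)² + (y + 51.6)² = 23.63²; (x − 58.2)² + (y + 43.7)² = 97.49².
Subtracting the HUMO equation from the MCB and PKD equations removes the quadratic terms:
-119.0 x − 103.2 y = 8741.36
116.4 x − 87.4 y = -1110.45
Solving the 2×2 system: x ≈ -39.2, y ≈ -39.5 km.

-39.2 km east, -39.5 km north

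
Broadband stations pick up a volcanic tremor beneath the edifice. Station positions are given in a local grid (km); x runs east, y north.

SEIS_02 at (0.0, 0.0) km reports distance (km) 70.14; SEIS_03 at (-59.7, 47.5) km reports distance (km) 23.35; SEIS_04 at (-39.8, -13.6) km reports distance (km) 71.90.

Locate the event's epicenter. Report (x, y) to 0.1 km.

Circle about each station: x² + y² = 70.14²; (x + 59.7)² + (y − 47.5)² = 23.35²; (x + 39.8)² + (y + 13.6)² = 71.90².
Subtracting pairs of circle equations eliminates x²+y² and gives linear equations (the radical axes):
-119.4 x + 95.0 y = 10194.74
-79.6 x − 27.2 y = 1519.01
Solving the 2×2 system: x ≈ -39.0, y ≈ 58.3 km.
Check against SEIS_02 (with the unrounded x, y): √(x²+y²) = 70.14 ≈ 70.14 km. ✓

-39.0 km east, 58.3 km north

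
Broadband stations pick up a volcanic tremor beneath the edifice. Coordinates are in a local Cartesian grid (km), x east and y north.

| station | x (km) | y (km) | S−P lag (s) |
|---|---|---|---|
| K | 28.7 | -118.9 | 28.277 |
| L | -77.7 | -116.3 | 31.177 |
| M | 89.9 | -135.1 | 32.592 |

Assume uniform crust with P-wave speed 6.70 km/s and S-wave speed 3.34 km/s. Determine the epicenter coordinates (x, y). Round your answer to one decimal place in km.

16.0 km east, 69.0 km north

Distance from S−P lag: d = Δt · v_P v_S / (v_P − v_S) = Δt · (6.70·3.34)/(6.70−3.34) ≈ 6.6601·Δt.
So d_K = 188.33, d_L = 207.64, d_M = 217.07 km.
Circle about each station: (x − 28.7)² + (y + 118.9)² = 188.33²; (x + 77.7)² + (y + 116.3)² = 207.64²; (x − 89.9)² + (y + 135.1)² = 217.07².
Subtracting the K equation from the L and M equations removes the quadratic terms:
-212.8 x + 5.2 y = -3044.10
122.4 x − 32.4 y = -278.08
Solving the 2×2 system: x ≈ 16.0, y ≈ 69.0 km.
Check against K (with the unrounded x, y): √((x − 28.7)²+(y + 118.9)²) = 188.32 ≈ 188.33 km. ✓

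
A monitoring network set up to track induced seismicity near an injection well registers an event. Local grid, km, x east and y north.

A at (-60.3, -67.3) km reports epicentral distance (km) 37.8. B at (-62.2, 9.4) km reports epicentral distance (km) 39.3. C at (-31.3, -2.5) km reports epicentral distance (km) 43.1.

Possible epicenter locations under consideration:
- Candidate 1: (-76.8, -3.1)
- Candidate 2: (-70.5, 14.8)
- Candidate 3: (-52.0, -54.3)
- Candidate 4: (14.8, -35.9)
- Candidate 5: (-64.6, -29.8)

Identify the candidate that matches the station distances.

For each candidate, compare |candidate − station| to the reported distance:
Candidate 1: residuals A 28.5, B 20.1, C 2.4 → max 28.5 km
Candidate 2: residuals A 44.9, B 29.4, C 0.3 → max 44.9 km
Candidate 3: residuals A 22.4, B 25.2, C 12.7 → max 25.2 km
Candidate 4: residuals A 43.6, B 50.0, C 13.8 → max 50.0 km
Candidate 5: residuals A 0.1, B 0.0, C 0.0 → max 0.1 km
Only Candidate 5 has all residuals ≈ 0.

Candidate 5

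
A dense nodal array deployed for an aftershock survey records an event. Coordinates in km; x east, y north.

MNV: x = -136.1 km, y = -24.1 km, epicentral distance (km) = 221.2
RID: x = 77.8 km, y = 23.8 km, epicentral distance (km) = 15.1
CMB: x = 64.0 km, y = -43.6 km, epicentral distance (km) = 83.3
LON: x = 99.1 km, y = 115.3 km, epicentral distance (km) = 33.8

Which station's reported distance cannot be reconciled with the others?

LON

Solve using three stations at a time. Using MNV, RID, CMB (subtract circle equations pairwise → linear system) gives (x, y) ≈ (76.0, 38.8).
Distances from that point to each station vs reported:
  MNV: calculated 221.2 vs reported 221.2 → residual 0.0 km
  RID: calculated 15.2 vs reported 15.1 → residual 0.1 km
  CMB: calculated 83.3 vs reported 83.3 → residual 0.0 km
  LON: calculated 79.9 vs reported 33.8 → residual 46.1 km
MNV, RID, CMB are mutually consistent (residuals ≈ 0); LON is off by 46.1 km.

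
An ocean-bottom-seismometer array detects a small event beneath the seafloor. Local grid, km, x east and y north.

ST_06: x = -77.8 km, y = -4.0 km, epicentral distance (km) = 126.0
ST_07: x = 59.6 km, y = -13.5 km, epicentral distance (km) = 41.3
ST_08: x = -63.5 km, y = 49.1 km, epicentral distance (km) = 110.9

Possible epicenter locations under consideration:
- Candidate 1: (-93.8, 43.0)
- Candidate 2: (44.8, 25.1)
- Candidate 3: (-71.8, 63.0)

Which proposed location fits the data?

For each candidate, compare |candidate − station| to the reported distance:
Candidate 1: residuals ST_06 76.4, ST_07 122.2, ST_08 80.0 → max 122.2 km
Candidate 2: residuals ST_06 0.0, ST_07 0.0, ST_08 0.0 → max 0.0 km
Candidate 3: residuals ST_06 58.7, ST_07 110.7, ST_08 94.7 → max 110.7 km
Only Candidate 2 has all residuals ≈ 0.

Candidate 2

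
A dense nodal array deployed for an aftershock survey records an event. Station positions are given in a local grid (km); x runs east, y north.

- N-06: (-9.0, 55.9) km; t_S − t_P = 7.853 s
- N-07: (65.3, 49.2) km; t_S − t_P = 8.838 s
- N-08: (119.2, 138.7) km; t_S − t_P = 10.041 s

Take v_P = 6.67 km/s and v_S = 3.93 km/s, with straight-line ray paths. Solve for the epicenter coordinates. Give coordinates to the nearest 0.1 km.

Distance from S−P lag: d = Δt · v_P v_S / (v_P − v_S) = Δt · (6.67·3.93)/(6.67−3.93) ≈ 9.5668·Δt.
So d_N-06 = 75.13, d_N-07 = 84.55, d_N-08 = 96.06 km.
Circle about each station: (x + 9.0)² + (y − 55.9)² = 75.13²; (x − 65.3)² + (y − 49.2)² = 84.55²; (x − 119.2)² + (y − 138.7)² = 96.06².
Subtracting pairs of circle equations eliminates x²+y² and gives linear equations (the radical axes):
148.6 x − 13.4 y = 1974.73
256.4 x + 165.6 y = 26657.51
Solving the 2×2 system: x ≈ 24.4, y ≈ 123.2 km.
Check against N-06 (with the unrounded x, y): √((x + 9.0)²+(y − 55.9)²) = 75.13 ≈ 75.13 km. ✓

(24.4, 123.2)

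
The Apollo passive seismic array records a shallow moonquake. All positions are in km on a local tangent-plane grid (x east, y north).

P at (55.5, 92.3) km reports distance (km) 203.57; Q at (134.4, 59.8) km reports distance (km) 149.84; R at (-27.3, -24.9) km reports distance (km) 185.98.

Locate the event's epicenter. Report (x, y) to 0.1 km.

147.1 km east, -89.5 km north

Circle about each station: (x − 55.5)² + (y − 92.3)² = 203.57²; (x − 134.4)² + (y − 59.8)² = 149.84²; (x + 27.3)² + (y + 24.9)² = 185.98².
Subtracting pairs of circle equations eliminates x²+y² and gives linear equations (the radical axes):
157.8 x − 65.0 y = 29028.58
-165.6 x − 234.4 y = -3382.06
Solving the 2×2 system: x ≈ 147.1, y ≈ -89.5 km.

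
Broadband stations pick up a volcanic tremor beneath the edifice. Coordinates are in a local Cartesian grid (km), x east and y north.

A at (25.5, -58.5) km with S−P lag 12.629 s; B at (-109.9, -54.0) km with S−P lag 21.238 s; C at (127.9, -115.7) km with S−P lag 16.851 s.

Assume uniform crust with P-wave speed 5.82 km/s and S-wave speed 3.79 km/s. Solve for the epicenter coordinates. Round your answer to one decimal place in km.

x ≈ 88.9 km, y ≈ 63.2 km

Distance from S−P lag: d = Δt · v_P v_S / (v_P − v_S) = Δt · (5.82·3.79)/(5.82−3.79) ≈ 10.8659·Δt.
So d_A = 137.23, d_B = 230.77, d_C = 183.10 km.
Circle about each station: (x − 25.5)² + (y + 58.5)² = 137.23²; (x + 109.9)² + (y + 54.0)² = 230.77²; (x − 127.9)² + (y + 115.7)² = 183.10².
Subtracting the A equation from the B and C equations removes the quadratic terms:
-270.8 x + 9.0 y = -23501.21
204.8 x − 114.4 y = 10978.86
Solving the 2×2 system: x ≈ 88.9, y ≈ 63.2 km.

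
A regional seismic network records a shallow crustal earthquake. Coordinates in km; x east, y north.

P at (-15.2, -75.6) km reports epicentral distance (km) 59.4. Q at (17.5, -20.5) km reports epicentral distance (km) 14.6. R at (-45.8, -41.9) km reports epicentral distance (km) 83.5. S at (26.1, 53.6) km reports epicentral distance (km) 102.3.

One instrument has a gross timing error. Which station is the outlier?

Solve using three stations at a time. Using P, R, S (subtract circle equations pairwise → linear system) gives (x, y) ≈ (37.5, -48.1).
Distances from that point to each station vs reported:
  P: calculated 59.5 vs reported 59.4 → residual 0.1 km
  Q: calculated 34.1 vs reported 14.6 → residual 19.5 km
  R: calculated 83.5 vs reported 83.5 → residual 0.0 km
  S: calculated 102.3 vs reported 102.3 → residual 0.0 km
P, R, S are mutually consistent (residuals ≈ 0); Q is off by 19.5 km.

Q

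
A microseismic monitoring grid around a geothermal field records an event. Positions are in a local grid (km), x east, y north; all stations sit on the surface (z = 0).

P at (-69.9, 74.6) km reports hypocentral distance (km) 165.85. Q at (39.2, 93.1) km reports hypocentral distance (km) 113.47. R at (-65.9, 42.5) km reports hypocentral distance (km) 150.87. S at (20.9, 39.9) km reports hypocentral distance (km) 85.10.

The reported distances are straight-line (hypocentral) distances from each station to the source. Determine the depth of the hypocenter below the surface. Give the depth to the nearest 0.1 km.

depth ≈ 61.2 km

Each station gives a sphere (x−x_i)² + (y−y_i)² + z² = d_i² (stations at z=0).
Subtracting the P sphere from Q and R: z² cancels, leaving linear equations in x and y:
218.2 x + 37.0 y = 14383.86
8.0 x − 64.2 y = 442.36
Solving: x ≈ 65.701, y ≈ 1.297 km (keep extra digits for the depth step; rounded: 65.7, 1.3).
Then from the P sphere: z² = 165.85² − (x + 69.9)² − (y − 74.6)² with x = 65.701, y = 1.297, so z ≈ 61.199 ≈ 61.2 km.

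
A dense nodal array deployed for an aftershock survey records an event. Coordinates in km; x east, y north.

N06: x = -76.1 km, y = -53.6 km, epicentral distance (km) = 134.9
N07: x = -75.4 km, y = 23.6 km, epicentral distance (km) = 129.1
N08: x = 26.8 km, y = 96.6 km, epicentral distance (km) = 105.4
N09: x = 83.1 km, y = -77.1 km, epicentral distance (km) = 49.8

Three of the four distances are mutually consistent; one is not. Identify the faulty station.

Solve using three stations at a time. Using N06, N07, N08 (subtract circle equations pairwise → linear system) gives (x, y) ≈ (50.3, -6.2).
Distances from that point to each station vs reported:
  N06: calculated 135.0 vs reported 134.9 → residual 0.1 km
  N07: calculated 129.2 vs reported 129.1 → residual 0.1 km
  N08: calculated 105.5 vs reported 105.4 → residual 0.1 km
  N09: calculated 78.1 vs reported 49.8 → residual 28.3 km
N06, N07, N08 are mutually consistent (residuals ≈ 0); N09 is off by 28.3 km.

N09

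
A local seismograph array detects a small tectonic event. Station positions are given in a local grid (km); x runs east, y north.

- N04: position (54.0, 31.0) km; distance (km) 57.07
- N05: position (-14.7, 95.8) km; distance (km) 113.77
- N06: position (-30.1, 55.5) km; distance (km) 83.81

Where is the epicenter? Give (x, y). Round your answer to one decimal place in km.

Circle about each station: (x − 54.0)² + (y − 31.0)² = 57.07²; (x + 14.7)² + (y − 95.8)² = 113.77²; (x + 30.1)² + (y − 55.5)² = 83.81².
Subtracting the N04 equation from the N05 and N06 equations removes the quadratic terms:
-137.4 x + 129.6 y = -4169.90
-168.2 x + 49.0 y = -3657.87
Solving the 2×2 system: x ≈ 17.9, y ≈ -13.2 km.
Check against N04 (with the unrounded x, y): √((x − 54.0)²+(y − 31.0)²) = 57.06 ≈ 57.07 km. ✓

17.9 km east, -13.2 km north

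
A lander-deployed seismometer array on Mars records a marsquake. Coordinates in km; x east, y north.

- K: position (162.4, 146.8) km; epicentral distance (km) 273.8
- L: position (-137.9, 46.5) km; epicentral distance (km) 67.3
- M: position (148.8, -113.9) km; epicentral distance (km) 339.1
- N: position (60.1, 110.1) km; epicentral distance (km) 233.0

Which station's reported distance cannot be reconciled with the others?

Solve using three stations at a time. Using K, L, M (subtract circle equations pairwise → linear system) gives (x, y) ≈ (-108.5, 107.0).
Distances from that point to each station vs reported:
  K: calculated 273.8 vs reported 273.8 → residual 0.0 km
  L: calculated 67.3 vs reported 67.3 → residual 0.0 km
  M: calculated 339.1 vs reported 339.1 → residual 0.0 km
  N: calculated 168.6 vs reported 233.0 → residual 64.4 km
K, L, M are mutually consistent (residuals ≈ 0); N is off by 64.4 km.

N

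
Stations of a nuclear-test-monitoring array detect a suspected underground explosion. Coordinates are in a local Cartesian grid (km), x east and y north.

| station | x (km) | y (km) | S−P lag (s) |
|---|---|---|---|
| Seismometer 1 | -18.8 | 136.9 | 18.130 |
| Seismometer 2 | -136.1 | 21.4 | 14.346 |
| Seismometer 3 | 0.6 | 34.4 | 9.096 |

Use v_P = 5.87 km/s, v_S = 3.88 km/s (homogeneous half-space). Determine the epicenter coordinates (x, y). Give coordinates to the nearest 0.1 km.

Distance from S−P lag: d = Δt · v_P v_S / (v_P − v_S) = Δt · (5.87·3.88)/(5.87−3.88) ≈ 11.4450·Δt.
So d_Seismometer 1 = 207.50, d_Seismometer 2 = 164.19, d_Seismometer 3 = 104.10 km.
Circle about each station: (x + 18.8)² + (y − 136.9)² = 207.50²; (x + 136.1)² + (y − 21.4)² = 164.19²; (x − 0.6)² + (y − 34.4)² = 104.10².
Subtracting the Seismometer 1 equation from the Seismometer 2 and Seismometer 3 equations removes the quadratic terms:
-234.6 x − 231.0 y = 15984.01
38.8 x − 205.0 y = 14308.11
Solving the 2×2 system: x ≈ 0.5, y ≈ -69.7 km.

x ≈ 0.5 km, y ≈ -69.7 km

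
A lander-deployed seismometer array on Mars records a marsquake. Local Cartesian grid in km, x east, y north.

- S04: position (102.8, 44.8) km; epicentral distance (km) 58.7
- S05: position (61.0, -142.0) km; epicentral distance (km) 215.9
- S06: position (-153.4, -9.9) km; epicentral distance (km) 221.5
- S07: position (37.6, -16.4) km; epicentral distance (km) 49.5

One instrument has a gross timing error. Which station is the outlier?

Solve using three stations at a time. Using S04, S05, S06 (subtract circle equations pairwise → linear system) gives (x, y) ≈ (51.7, 73.7).
Distances from that point to each station vs reported:
  S04: calculated 58.7 vs reported 58.7 → residual 0.0 km
  S05: calculated 215.9 vs reported 215.9 → residual 0.0 km
  S06: calculated 221.5 vs reported 221.5 → residual 0.0 km
  S07: calculated 91.2 vs reported 49.5 → residual 41.7 km
S04, S05, S06 are mutually consistent (residuals ≈ 0); S07 is off by 41.7 km.

S07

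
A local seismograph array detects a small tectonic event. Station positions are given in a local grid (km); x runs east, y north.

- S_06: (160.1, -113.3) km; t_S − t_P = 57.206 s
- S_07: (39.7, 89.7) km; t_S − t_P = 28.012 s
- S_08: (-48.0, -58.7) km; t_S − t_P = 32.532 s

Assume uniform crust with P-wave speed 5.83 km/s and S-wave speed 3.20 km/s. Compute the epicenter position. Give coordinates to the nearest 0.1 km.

(-150.2, 148.2)

Distance from S−P lag: d = Δt · v_P v_S / (v_P − v_S) = Δt · (5.83·3.20)/(5.83−3.20) ≈ 7.0935·Δt.
So d_S_06 = 405.79, d_S_07 = 198.70, d_S_08 = 230.77 km.
Circle about each station: (x − 160.1)² + (y + 113.3)² = 405.79²; (x − 39.7)² + (y − 89.7)² = 198.70²; (x + 48.0)² + (y + 58.7)² = 230.77².
Subtracting pairs of circle equations eliminates x²+y² and gives linear equations (the radical axes):
-240.8 x + 406.0 y = 96337.11
-416.2 x + 109.2 y = 78691.52
Solving the 2×2 system: x ≈ -150.2, y ≈ 148.2 km.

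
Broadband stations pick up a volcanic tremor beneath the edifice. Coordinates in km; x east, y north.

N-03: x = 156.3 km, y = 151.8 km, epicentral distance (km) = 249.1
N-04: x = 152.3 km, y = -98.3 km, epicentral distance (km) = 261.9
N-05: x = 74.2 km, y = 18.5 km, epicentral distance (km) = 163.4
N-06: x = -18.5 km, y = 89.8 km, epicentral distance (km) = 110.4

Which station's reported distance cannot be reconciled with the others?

Solve using three stations at a time. Using N-04, N-05, N-06 (subtract circle equations pairwise → linear system) gives (x, y) ≈ (-88.7, 4.4).
Distances from that point to each station vs reported:
  N-03: calculated 285.9 vs reported 249.1 → residual 36.8 km
  N-04: calculated 262.0 vs reported 261.9 → residual 0.1 km
  N-05: calculated 163.5 vs reported 163.4 → residual 0.1 km
  N-06: calculated 110.5 vs reported 110.4 → residual 0.1 km
N-04, N-05, N-06 are mutually consistent (residuals ≈ 0); N-03 is off by 36.8 km.

N-03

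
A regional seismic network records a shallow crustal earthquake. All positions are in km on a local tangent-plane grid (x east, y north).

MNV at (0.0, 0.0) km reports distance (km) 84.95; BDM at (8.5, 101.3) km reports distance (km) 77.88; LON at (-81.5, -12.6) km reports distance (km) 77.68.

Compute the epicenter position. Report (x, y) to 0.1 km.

x ≈ -58.5 km, y ≈ 61.6 km

Circle about each station: x² + y² = 84.95²; (x − 8.5)² + (y − 101.3)² = 77.88²; (x + 81.5)² + (y + 12.6)² = 77.68².
Subtracting the MNV equation from the BDM and LON equations removes the quadratic terms:
17.0 x + 202.6 y = 11485.15
-163.0 x − 25.2 y = 7983.33
Solving the 2×2 system: x ≈ -58.5, y ≈ 61.6 km.
Check against MNV (with the unrounded x, y): √(x²+y²) = 84.95 ≈ 84.95 km. ✓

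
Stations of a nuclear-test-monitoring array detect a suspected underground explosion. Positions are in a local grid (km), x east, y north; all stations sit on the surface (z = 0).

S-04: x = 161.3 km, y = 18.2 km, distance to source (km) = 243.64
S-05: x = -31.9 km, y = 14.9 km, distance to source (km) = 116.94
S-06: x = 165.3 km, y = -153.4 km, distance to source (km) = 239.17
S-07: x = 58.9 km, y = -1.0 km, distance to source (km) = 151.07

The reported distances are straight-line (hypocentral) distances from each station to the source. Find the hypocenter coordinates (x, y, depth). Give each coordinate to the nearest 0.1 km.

(-51.9, -78.9, 66.9)

Each station gives a sphere (x−x_i)² + (y−y_i)² + z² = d_i² (stations at z=0).
Subtracting the S-04 sphere from S-05 and S-06: z² cancels, leaving linear equations in x and y:
-386.4 x − 6.6 y = 20576.18
8.0 x − 343.2 y = 26664.88
Solving: x ≈ -51.903, y ≈ -78.905 km (keep extra digits for the depth step; rounded: -51.9, -78.9).
Then from the S-04 sphere: z² = 243.64² − (x − 161.3)² − (y − 18.2)² with x = -51.903, y = -78.905, so z ≈ 66.900 ≈ 66.9 km.
Check against S-07 (with the unrounded solution): distance 151.07 ≈ 151.07 km. ✓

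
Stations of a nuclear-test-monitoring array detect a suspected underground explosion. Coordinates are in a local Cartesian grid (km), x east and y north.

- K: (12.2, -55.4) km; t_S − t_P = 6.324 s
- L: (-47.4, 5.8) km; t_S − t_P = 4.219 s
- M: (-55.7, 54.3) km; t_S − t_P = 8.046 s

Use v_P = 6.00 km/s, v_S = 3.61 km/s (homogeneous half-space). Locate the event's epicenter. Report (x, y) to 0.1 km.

(-10.1, -2.6)

Distance from S−P lag: d = Δt · v_P v_S / (v_P − v_S) = Δt · (6.00·3.61)/(6.00−3.61) ≈ 9.0628·Δt.
So d_K = 57.31, d_L = 38.24, d_M = 72.92 km.
Circle about each station: (x − 12.2)² + (y + 55.4)² = 57.31²; (x + 47.4)² + (y − 5.8)² = 38.24²; (x + 55.7)² + (y − 54.3)² = 72.92².
Subtracting the K equation from the L and M equations removes the quadratic terms:
-119.2 x + 122.4 y = 884.54
-135.8 x + 219.4 y = 800.09
Solving the 2×2 system: x ≈ -10.1, y ≈ -2.6 km.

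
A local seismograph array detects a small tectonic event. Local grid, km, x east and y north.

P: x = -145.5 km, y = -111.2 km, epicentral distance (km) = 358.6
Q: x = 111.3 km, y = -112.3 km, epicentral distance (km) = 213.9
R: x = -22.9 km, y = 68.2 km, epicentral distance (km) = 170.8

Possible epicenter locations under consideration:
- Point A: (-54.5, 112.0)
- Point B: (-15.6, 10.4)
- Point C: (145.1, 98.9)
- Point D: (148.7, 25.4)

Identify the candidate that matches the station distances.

Point C

For each candidate, compare |candidate − station| to the reported distance:
Point A: residuals P 117.6, Q 65.0, R 116.8 → max 117.6 km
Point B: residuals P 180.7, Q 37.4, R 112.5 → max 180.7 km
Point C: residuals P 0.0, Q 0.0, R 0.0 → max 0.0 km
Point D: residuals P 34.2, Q 71.2, R 6.1 → max 71.2 km
Only Point C has all residuals ≈ 0.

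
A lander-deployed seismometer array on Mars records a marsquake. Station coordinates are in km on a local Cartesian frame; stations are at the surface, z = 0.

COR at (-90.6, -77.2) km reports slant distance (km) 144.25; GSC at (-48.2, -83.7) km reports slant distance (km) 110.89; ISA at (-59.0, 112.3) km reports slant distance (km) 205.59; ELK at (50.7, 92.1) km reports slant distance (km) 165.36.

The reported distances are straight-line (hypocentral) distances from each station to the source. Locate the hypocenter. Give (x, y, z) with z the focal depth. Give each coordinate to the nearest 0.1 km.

Each station gives a sphere (x−x_i)² + (y−y_i)² + z² = d_i² (stations at z=0).
Subtracting the COR sphere from GSC and ISA: z² cancels, leaving linear equations in x and y:
84.8 x − 13.0 y = 3672.20
63.2 x + 379.0 y = -19535.10
Solving: x ≈ 34.520, y ≈ -57.300 km (keep extra digits for the depth step; rounded: 34.5, -57.3).
Then from the COR sphere: z² = 144.25² − (x + 90.6)² − (y + 77.2)² with x = 34.520, y = -57.300, so z ≈ 68.971 ≈ 69.0 km.

x ≈ 34.5 km, y ≈ -57.3 km, depth ≈ 69.0 km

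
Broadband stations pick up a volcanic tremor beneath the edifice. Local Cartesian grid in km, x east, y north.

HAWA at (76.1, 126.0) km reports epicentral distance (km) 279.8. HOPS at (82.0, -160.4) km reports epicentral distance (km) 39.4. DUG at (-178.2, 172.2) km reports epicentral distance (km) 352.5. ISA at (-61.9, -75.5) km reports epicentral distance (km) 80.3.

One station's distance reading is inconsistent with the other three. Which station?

HOPS

Solve using three stations at a time. Using HAWA, DUG, ISA (subtract circle equations pairwise → linear system) gives (x, y) ≈ (-13.0, -139.2).
Distances from that point to each station vs reported:
  HAWA: calculated 279.8 vs reported 279.8 → residual 0.0 km
  HOPS: calculated 97.4 vs reported 39.4 → residual 58.0 km
  DUG: calculated 352.5 vs reported 352.5 → residual 0.0 km
  ISA: calculated 80.3 vs reported 80.3 → residual 0.0 km
HAWA, DUG, ISA are mutually consistent (residuals ≈ 0); HOPS is off by 58.0 km.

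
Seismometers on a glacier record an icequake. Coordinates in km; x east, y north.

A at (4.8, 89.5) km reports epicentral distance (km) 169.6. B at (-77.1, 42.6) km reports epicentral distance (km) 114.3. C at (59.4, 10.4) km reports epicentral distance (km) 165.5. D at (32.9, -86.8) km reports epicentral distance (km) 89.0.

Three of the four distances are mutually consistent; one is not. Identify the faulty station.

C

Solve using three stations at a time. Using A, B, D (subtract circle equations pairwise → linear system) gives (x, y) ≈ (-54.4, -69.4).
Distances from that point to each station vs reported:
  A: calculated 169.6 vs reported 169.6 → residual 0.0 km
  B: calculated 114.3 vs reported 114.3 → residual 0.0 km
  C: calculated 139.0 vs reported 165.5 → residual 26.5 km
  D: calculated 89.0 vs reported 89.0 → residual 0.0 km
A, B, D are mutually consistent (residuals ≈ 0); C is off by 26.5 km.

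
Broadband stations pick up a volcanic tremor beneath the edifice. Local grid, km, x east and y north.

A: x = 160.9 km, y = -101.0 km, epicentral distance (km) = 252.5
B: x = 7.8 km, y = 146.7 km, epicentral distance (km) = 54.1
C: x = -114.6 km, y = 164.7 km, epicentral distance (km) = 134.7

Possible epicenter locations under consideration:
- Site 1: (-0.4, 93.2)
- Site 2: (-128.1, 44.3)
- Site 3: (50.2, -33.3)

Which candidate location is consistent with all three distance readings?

For each candidate, compare |candidate − station| to the reported distance:
Site 1: residuals A 0.0, B 0.0, C 0.0 → max 0.0 km
Site 2: residuals A 71.0, B 116.1, C 13.5 → max 116.1 km
Site 3: residuals A 122.7, B 130.8, C 122.9 → max 130.8 km
Only Site 1 has all residuals ≈ 0.

Site 1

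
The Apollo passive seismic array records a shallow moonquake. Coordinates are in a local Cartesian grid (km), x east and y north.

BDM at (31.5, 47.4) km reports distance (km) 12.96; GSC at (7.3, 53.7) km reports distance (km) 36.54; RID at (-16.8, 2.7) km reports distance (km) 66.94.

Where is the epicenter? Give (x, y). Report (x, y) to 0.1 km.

Circle about each station: (x − 31.5)² + (y − 47.4)² = 12.96²; (x − 7.3)² + (y − 53.7)² = 36.54²; (x + 16.8)² + (y − 2.7)² = 66.94².
Subtracting the BDM equation from the GSC and RID equations removes the quadratic terms:
-48.4 x + 12.6 y = -1469.24
-96.6 x − 89.4 y = -7262.48
Solving the 2×2 system: x ≈ 40.2, y ≈ 37.8 km.

x ≈ 40.2 km, y ≈ 37.8 km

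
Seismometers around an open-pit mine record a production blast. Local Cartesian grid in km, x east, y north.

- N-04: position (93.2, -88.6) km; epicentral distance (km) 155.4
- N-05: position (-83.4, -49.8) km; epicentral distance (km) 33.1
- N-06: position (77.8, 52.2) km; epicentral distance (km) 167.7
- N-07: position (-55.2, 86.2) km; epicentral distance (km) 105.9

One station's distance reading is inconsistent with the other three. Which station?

Solve using three stations at a time. Using N-05, N-06, N-07 (subtract circle equations pairwise → linear system) gives (x, y) ≈ (-74.5, -17.9).
Distances from that point to each station vs reported:
  N-04: calculated 182.0 vs reported 155.4 → residual 26.6 km
  N-05: calculated 33.1 vs reported 33.1 → residual 0.0 km
  N-06: calculated 167.7 vs reported 167.7 → residual 0.0 km
  N-07: calculated 105.9 vs reported 105.9 → residual 0.0 km
N-05, N-06, N-07 are mutually consistent (residuals ≈ 0); N-04 is off by 26.6 km.

N-04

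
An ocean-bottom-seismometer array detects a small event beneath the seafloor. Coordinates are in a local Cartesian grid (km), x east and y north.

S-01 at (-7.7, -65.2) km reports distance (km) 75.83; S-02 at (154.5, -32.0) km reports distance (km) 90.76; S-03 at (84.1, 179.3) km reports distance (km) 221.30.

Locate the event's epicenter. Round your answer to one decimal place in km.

Circle about each station: (x + 7.7)² + (y + 65.2)² = 75.83²; (x − 154.5)² + (y + 32.0)² = 90.76²; (x − 84.1)² + (y − 179.3)² = 221.30².
Subtracting pairs of circle equations eliminates x²+y² and gives linear equations (the radical axes):
324.4 x + 66.4 y = 18096.73
183.6 x + 489.0 y = -8312.53
Solving the 2×2 system: x ≈ 64.2, y ≈ -41.1 km.
Check against S-01 (with the unrounded x, y): √((x + 7.7)²+(y + 65.2)²) = 75.83 ≈ 75.83 km. ✓

x ≈ 64.2 km, y ≈ -41.1 km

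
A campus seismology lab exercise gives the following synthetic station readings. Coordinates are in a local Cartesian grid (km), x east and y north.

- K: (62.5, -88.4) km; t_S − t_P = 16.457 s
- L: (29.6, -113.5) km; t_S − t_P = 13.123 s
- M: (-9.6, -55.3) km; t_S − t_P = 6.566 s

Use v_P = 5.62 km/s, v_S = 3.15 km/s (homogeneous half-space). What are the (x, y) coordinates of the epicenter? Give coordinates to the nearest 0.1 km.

(-54.1, -70.6)

Distance from S−P lag: d = Δt · v_P v_S / (v_P − v_S) = Δt · (5.62·3.15)/(5.62−3.15) ≈ 7.1672·Δt.
So d_K = 117.95, d_L = 94.06, d_M = 47.06 km.
Circle about each station: (x − 62.5)² + (y + 88.4)² = 117.95²; (x − 29.6)² + (y + 113.5)² = 94.06²; (x + 9.6)² + (y + 55.3)² = 47.06².
Subtracting the K equation from the L and M equations removes the quadratic terms:
-65.8 x − 50.2 y = 7102.52
-144.2 x + 66.2 y = 3127.00
Solving the 2×2 system: x ≈ -54.1, y ≈ -70.6 km.
Check against K (with the unrounded x, y): √((x − 62.5)²+(y + 88.4)²) = 117.94 ≈ 117.95 km. ✓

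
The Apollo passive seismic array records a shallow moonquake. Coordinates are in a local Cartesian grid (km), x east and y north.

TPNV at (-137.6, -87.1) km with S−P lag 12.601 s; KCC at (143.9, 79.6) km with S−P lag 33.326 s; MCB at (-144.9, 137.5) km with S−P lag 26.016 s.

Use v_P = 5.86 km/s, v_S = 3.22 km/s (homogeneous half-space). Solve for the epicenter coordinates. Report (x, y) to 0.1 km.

x ≈ -66.9 km, y ≈ -31.3 km

Distance from S−P lag: d = Δt · v_P v_S / (v_P − v_S) = Δt · (5.86·3.22)/(5.86−3.22) ≈ 7.1474·Δt.
So d_TPNV = 90.06, d_KCC = 238.20, d_MCB = 185.95 km.
Circle about each station: (x + 137.6)² + (y + 87.1)² = 90.06²; (x − 143.9)² + (y − 79.6)² = 238.20²; (x + 144.9)² + (y − 137.5)² = 185.95².
Subtracting the TPNV equation from the KCC and MCB equations removes the quadratic terms:
563.0 x + 333.4 y = -48105.24
-14.6 x + 449.2 y = -13084.51
Solving the 2×2 system: x ≈ -66.9, y ≈ -31.3 km.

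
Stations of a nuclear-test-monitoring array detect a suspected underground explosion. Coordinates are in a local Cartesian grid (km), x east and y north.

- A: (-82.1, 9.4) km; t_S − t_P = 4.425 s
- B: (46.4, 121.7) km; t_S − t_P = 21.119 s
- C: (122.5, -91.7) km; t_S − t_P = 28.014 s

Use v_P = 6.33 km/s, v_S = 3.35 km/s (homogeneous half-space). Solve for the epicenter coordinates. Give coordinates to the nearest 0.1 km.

Distance from S−P lag: d = Δt · v_P v_S / (v_P − v_S) = Δt · (6.33·3.35)/(6.33−3.35) ≈ 7.1159·Δt.
So d_A = 31.49, d_B = 150.28, d_C = 199.35 km.
Circle about each station: (x + 82.1)² + (y − 9.4)² = 31.49²; (x − 46.4)² + (y − 121.7)² = 150.28²; (x − 122.5)² + (y + 91.7)² = 199.35².
Subtracting pairs of circle equations eliminates x²+y² and gives linear equations (the radical axes):
257.0 x + 224.6 y = -11457.38
409.2 x − 202.2 y = -22162.43
Solving the 2×2 system: x ≈ -50.7, y ≈ 7.0 km.

-50.7 km east, 7.0 km north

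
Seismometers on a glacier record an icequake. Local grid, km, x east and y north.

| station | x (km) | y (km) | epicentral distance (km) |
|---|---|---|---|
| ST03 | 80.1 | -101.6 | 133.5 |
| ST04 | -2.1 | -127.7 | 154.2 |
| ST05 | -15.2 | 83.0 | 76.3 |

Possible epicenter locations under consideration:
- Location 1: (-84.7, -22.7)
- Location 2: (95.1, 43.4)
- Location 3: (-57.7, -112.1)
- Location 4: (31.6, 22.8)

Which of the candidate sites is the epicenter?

Location 4

For each candidate, compare |candidate − station| to the reported distance:
Location 1: residuals ST03 49.2, ST04 20.6, ST05 50.2 → max 50.2 km
Location 2: residuals ST03 12.3, ST04 42.6, ST05 40.9 → max 42.6 km
Location 3: residuals ST03 4.7, ST04 96.5, ST05 123.4 → max 123.4 km
Location 4: residuals ST03 0.0, ST04 0.0, ST05 0.0 → max 0.0 km
Only Location 4 has all residuals ≈ 0.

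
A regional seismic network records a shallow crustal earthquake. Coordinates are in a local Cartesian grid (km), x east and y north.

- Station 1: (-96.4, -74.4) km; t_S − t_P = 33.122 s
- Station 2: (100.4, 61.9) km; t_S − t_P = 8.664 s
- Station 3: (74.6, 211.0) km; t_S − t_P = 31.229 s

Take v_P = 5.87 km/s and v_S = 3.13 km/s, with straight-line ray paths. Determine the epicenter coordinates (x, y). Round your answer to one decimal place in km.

Distance from S−P lag: d = Δt · v_P v_S / (v_P − v_S) = Δt · (5.87·3.13)/(5.87−3.13) ≈ 6.7055·Δt.
So d_Station 1 = 222.10, d_Station 2 = 58.10, d_Station 3 = 209.41 km.
Circle about each station: (x + 96.4)² + (y + 74.4)² = 222.10²; (x − 100.4)² + (y − 61.9)² = 58.10²; (x − 74.6)² + (y − 211.0)² = 209.41².
Subtracting the Station 1 equation from the Station 2 and Station 3 equations removes the quadratic terms:
393.6 x + 272.6 y = 45036.25
342.0 x + 570.8 y = 40733.70
Solving the 2×2 system: x ≈ 111.1, y ≈ 4.8 km.

(111.1, 4.8)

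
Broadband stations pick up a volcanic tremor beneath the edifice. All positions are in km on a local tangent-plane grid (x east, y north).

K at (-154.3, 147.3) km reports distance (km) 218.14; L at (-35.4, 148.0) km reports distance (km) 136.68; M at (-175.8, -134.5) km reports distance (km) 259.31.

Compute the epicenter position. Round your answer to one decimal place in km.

Circle about each station: (x + 154.3)² + (y − 147.3)² = 218.14²; (x + 35.4)² + (y − 148.0)² = 136.68²; (x + 175.8)² + (y + 134.5)² = 259.31².
Subtracting pairs of circle equations eliminates x²+y² and gives linear equations (the radical axes):
237.8 x + 1.4 y = 6555.02
-43.0 x − 563.6 y = -16166.51
Solving the 2×2 system: x ≈ 27.4, y ≈ 26.6 km.

27.4 km east, 26.6 km north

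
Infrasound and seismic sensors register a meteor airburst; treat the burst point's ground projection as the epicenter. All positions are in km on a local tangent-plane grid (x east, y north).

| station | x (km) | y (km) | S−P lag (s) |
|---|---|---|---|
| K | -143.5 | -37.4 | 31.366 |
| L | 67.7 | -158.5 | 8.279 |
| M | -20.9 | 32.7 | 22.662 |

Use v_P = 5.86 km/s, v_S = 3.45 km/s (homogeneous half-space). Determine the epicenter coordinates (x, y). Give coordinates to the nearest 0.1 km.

(111.0, -104.2)

Distance from S−P lag: d = Δt · v_P v_S / (v_P − v_S) = Δt · (5.86·3.45)/(5.86−3.45) ≈ 8.3888·Δt.
So d_K = 263.12, d_L = 69.45, d_M = 190.11 km.
Circle about each station: (x + 143.5)² + (y + 37.4)² = 263.12²; (x − 67.7)² + (y + 158.5)² = 69.45²; (x + 20.9)² + (y − 32.7)² = 190.11².
Subtracting pairs of circle equations eliminates x²+y² and gives linear equations (the radical axes):
422.4 x − 242.2 y = 72123.36
245.2 x + 140.2 y = 12605.41
Solving the 2×2 system: x ≈ 111.0, y ≈ -104.2 km.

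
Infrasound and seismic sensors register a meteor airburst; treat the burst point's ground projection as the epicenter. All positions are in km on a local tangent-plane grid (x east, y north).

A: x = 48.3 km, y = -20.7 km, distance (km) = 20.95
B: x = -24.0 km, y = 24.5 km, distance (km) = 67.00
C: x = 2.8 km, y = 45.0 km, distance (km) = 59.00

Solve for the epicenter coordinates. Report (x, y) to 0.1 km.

Circle about each station: (x − 48.3)² + (y + 20.7)² = 20.95²; (x + 24.0)² + (y − 24.5)² = 67.00²; (x − 2.8)² + (y − 45.0)² = 59.00².
Subtracting pairs of circle equations eliminates x²+y² and gives linear equations (the radical axes):
-144.6 x + 90.4 y = -5635.23
-91.0 x + 131.4 y = -3770.64
Solving the 2×2 system: x ≈ 37.1, y ≈ -3.0 km.
Check against A (with the unrounded x, y): √((x − 48.3)²+(y + 20.7)²) = 20.94 ≈ 20.95 km. ✓

(37.1, -3.0)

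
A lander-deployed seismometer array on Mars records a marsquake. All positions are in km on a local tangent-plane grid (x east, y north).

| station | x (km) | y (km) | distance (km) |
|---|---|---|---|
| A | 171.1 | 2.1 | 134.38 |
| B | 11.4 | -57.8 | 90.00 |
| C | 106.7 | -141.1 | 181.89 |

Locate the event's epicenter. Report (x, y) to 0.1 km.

Circle about each station: (x − 171.1)² + (y − 2.1)² = 134.38²; (x − 11.4)² + (y + 57.8)² = 90.00²; (x − 106.7)² + (y + 141.1)² = 181.89².
Subtracting the A equation from the B and C equations removes the quadratic terms:
-319.4 x − 119.8 y = -15850.84
-128.8 x − 286.4 y = -13011.51
Solving the 2×2 system: x ≈ 39.2, y ≈ 27.8 km.

x ≈ 39.2 km, y ≈ 27.8 km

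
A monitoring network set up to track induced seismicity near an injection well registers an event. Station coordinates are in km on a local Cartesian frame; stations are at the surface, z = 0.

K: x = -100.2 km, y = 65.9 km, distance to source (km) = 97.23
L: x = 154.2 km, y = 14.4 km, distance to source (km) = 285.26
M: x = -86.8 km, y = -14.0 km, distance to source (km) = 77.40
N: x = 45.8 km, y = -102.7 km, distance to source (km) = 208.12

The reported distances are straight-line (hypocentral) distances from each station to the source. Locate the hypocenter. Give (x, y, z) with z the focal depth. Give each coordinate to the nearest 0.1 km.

(-122.6, -0.6, 67.3)

Each station gives a sphere (x−x_i)² + (y−y_i)² + z² = d_i² (stations at z=0).
Subtracting the K sphere from L and M: z² cancels, leaving linear equations in x and y:
508.8 x − 103.0 y = -62317.44
26.8 x − 159.8 y = -3189.70
Solving: x ≈ -122.601, y ≈ -0.601 km (keep extra digits for the depth step; rounded: -122.6, -0.6).
Then from the K sphere: z² = 97.23² − (x + 100.2)² − (y − 65.9)² with x = -122.601, y = -0.601, so z ≈ 67.301 ≈ 67.3 km.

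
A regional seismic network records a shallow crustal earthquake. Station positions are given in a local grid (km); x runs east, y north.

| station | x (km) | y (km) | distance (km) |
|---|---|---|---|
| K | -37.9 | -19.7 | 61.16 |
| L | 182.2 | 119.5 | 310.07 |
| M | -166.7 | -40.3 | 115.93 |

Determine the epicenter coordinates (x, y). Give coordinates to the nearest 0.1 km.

Circle about each station: (x + 37.9)² + (y + 19.7)² = 61.16²; (x − 182.2)² + (y − 119.5)² = 310.07²; (x + 166.7)² + (y + 40.3)² = 115.93².
Subtracting the K equation from the L and M equations removes the quadratic terms:
440.2 x + 278.4 y = -46750.27
-257.6 x − 41.2 y = 17889.26
Solving the 2×2 system: x ≈ -57.0, y ≈ -77.8 km.

x ≈ -57.0 km, y ≈ -77.8 km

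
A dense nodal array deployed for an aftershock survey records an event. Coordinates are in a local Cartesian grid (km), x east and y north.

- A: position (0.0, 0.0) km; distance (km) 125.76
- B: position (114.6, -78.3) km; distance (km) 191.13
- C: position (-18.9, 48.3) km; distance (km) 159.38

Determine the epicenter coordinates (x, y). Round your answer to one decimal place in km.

x ≈ -75.2 km, y ≈ -100.8 km

Circle about each station: x² + y² = 125.76²; (x − 114.6)² + (y + 78.3)² = 191.13²; (x + 18.9)² + (y − 48.3)² = 159.38².
Subtracting the A equation from the B and C equations removes the quadratic terms:
229.2 x − 156.6 y = -1451.05
-37.8 x + 96.6 y = -6896.31
Solving the 2×2 system: x ≈ -75.2, y ≈ -100.8 km.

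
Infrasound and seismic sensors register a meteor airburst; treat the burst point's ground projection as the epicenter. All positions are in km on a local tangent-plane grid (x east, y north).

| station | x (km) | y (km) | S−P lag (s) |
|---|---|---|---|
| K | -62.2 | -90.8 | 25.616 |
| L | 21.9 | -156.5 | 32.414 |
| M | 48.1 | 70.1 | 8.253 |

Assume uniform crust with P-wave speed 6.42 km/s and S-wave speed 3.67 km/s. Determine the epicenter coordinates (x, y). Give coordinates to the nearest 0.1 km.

Distance from S−P lag: d = Δt · v_P v_S / (v_P − v_S) = Δt · (6.42·3.67)/(6.42−3.67) ≈ 8.5678·Δt.
So d_K = 219.47, d_L = 277.72, d_M = 70.71 km.
Circle about each station: (x + 62.2)² + (y + 90.8)² = 219.47²; (x − 21.9)² + (y + 156.5)² = 277.72²; (x − 48.1)² + (y − 70.1)² = 70.71².
Subtracting pairs of circle equations eliminates x²+y² and gives linear equations (the radical axes):
168.2 x − 131.4 y = -16102.94
220.6 x + 321.8 y = 38281.32
Solving the 2×2 system: x ≈ -1.8, y ≈ 120.2 km.

-1.8 km east, 120.2 km north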